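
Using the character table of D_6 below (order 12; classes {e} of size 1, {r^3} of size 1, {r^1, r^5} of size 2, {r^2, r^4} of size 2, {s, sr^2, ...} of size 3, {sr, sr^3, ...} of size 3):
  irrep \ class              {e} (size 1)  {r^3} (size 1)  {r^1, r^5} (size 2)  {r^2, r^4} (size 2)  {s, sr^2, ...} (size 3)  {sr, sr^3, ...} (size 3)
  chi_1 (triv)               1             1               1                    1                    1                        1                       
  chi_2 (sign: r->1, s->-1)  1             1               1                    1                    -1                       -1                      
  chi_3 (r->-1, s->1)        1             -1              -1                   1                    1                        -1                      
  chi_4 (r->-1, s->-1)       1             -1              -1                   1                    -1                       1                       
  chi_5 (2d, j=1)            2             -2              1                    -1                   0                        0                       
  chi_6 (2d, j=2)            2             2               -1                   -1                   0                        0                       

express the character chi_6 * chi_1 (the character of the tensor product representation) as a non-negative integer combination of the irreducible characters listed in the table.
chi_6 tensor chi_1 = chi_6 (all other irreducibles have multiplicity 0).

Argument: The character of a tensor product is the pointwise product (chi_6 * chi_1)(C) = chi_6(C) * chi_1(C):
  {e}: (2)*(1), {r^3}: (2)*(1), {r^1, r^5}: (-1)*(1), {r^2, r^4}: (-1)*(1), {s, sr^2, ...}: (0)*(1), {sr, sr^3, ...}: (0)*(1)
so (chi_6 * chi_1) takes values
  {e} -> 2, {r^3} -> 2, {r^1, r^5} -> -1, {r^2, r^4} -> -1, {s, sr^2, ...} -> 0, {sr, sr^3, ...} -> 0.
Now take the inner product of this character with each irreducible chi from the table, <chi_6*chi_1, chi> = (1/12) sum_C |C| (chi_6*chi_1)(C) conj(chi(C)):
  <chi_6*chi_1, chi_1> = (1/12)[1*(2)*conj(1) + 1*(2)*conj(1) + 2*(-1)*conj(1) + 2*(-1)*conj(1) + 3*(0)*conj(1) + 3*(0)*conj(1)]
      = (1/12)[(2) + (2) + (-2) + (-2) + (0) + (0)] = 0/12 = 0
  <chi_6*chi_1, chi_2> = (1/12)[1*(2)*conj(1) + 1*(2)*conj(1) + 2*(-1)*conj(1) + 2*(-1)*conj(1) + 3*(0)*conj(-1) + 3*(0)*conj(-1)]
      = (1/12)[(2) + (2) + (-2) + (-2) + (0) + (0)] = 0/12 = 0
  <chi_6*chi_1, chi_3> = (1/12)[1*(2)*conj(1) + 1*(2)*conj(-1) + 2*(-1)*conj(-1) + 2*(-1)*conj(1) + 3*(0)*conj(1) + 3*(0)*conj(-1)]
      = (1/12)[(2) + (-2) + (2) + (-2) + (0) + (0)] = 0/12 = 0
  <chi_6*chi_1, chi_4> = (1/12)[1*(2)*conj(1) + 1*(2)*conj(-1) + 2*(-1)*conj(-1) + 2*(-1)*conj(1) + 3*(0)*conj(-1) + 3*(0)*conj(1)]
      = (1/12)[(2) + (-2) + (2) + (-2) + (0) + (0)] = 0/12 = 0
  <chi_6*chi_1, chi_5> = (1/12)[1*(2)*conj(2) + 1*(2)*conj(-2) + 2*(-1)*conj(1) + 2*(-1)*conj(-1) + 3*(0)*conj(0) + 3*(0)*conj(0)]
      = (1/12)[(4) + (-4) + (-2) + (2) + (0) + (0)] = 0/12 = 0
  <chi_6*chi_1, chi_6> = (1/12)[1*(2)*conj(2) + 1*(2)*conj(2) + 2*(-1)*conj(-1) + 2*(-1)*conj(-1) + 3*(0)*conj(0) + 3*(0)*conj(0)]
      = (1/12)[(4) + (4) + (2) + (2) + (0) + (0)] = 12/12 = 1
Hence the multiplicities are chi_6: 1. Dimension check: dim(chi_6)*dim(chi_1) = 2*1 = 2 and sum (mult * dim) = 1*2 = 2.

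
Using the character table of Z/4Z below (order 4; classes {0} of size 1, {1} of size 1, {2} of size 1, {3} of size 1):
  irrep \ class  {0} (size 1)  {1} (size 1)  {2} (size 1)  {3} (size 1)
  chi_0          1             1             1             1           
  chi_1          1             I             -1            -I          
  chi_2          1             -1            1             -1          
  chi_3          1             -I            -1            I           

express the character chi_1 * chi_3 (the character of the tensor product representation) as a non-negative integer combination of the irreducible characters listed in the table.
chi_1 tensor chi_3 = chi_0 (all other irreducibles have multiplicity 0).

Details: The character of a tensor product is the pointwise product (chi_1 * chi_3)(C) = chi_1(C) * chi_3(C):
  {0}: (1)*(1), {1}: (I)*(-I), {2}: (-1)*(-1), {3}: (-I)*(I)
so (chi_1 * chi_3) takes values
  {0} -> 1, {1} -> 1, {2} -> 1, {3} -> 1.
Now take the inner product of this character with each irreducible chi from the table, <chi_1*chi_3, chi> = (1/4) sum_C |C| (chi_1*chi_3)(C) conj(chi(C)):
  <chi_1*chi_3, chi_0> = (1/4)[1*(1)*conj(1) + 1*(1)*conj(1) + 1*(1)*conj(1) + 1*(1)*conj(1)]
      = (1/4)[(1) + (1) + (1) + (1)] = 4/4 = 1
  <chi_1*chi_3, chi_1> = (1/4)[1*(1)*conj(1) + 1*(1)*conj(I) + 1*(1)*conj(-1) + 1*(1)*conj(-I)]
      = (1/4)[(1) + (-I) + (-1) + (I)] = 0/4 = 0
  <chi_1*chi_3, chi_2> = (1/4)[1*(1)*conj(1) + 1*(1)*conj(-1) + 1*(1)*conj(1) + 1*(1)*conj(-1)]
      = (1/4)[(1) + (-1) + (1) + (-1)] = 0/4 = 0
  <chi_1*chi_3, chi_3> = (1/4)[1*(1)*conj(1) + 1*(1)*conj(-I) + 1*(1)*conj(-1) + 1*(1)*conj(I)]
      = (1/4)[(1) + (I) + (-1) + (-I)] = 0/4 = 0
(Exp terms are combined using exp(i*s)*conj(exp(i*t)) = exp(i*(s-t)), and sums of them are collapsed using the identity that for every m > 1 the m distinct m-th roots of unity sum to 0, e.g. 1 + exp(2*I*pi/3) + exp(-2*I*pi/3) = 0.)
Hence the multiplicities are chi_0: 1. Dimension check: dim(chi_1)*dim(chi_3) = 1*1 = 1 and sum (mult * dim) = 1*1 = 1.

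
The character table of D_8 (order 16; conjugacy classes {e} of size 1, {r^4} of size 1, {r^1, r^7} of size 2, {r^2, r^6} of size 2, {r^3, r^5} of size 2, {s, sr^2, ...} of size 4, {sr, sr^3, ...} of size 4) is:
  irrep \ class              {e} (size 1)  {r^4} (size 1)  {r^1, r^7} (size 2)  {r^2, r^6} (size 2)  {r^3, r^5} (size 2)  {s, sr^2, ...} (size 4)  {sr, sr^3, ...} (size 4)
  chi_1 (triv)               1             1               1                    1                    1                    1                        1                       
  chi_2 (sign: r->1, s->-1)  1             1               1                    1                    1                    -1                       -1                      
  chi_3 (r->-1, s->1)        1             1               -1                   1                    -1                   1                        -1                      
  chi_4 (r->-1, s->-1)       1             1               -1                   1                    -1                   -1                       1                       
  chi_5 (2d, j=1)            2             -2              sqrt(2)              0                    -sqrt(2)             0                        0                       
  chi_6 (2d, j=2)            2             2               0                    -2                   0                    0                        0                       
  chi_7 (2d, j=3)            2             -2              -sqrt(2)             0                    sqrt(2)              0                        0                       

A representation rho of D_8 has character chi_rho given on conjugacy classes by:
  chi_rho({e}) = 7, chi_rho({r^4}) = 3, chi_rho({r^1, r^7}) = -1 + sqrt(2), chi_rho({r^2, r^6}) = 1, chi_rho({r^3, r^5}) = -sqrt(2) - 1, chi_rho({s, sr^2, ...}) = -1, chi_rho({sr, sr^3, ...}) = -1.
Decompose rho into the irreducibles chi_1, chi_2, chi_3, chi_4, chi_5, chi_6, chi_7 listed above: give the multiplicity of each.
Multiplicities: chi_1: 0, chi_2: 1, chi_3: 1, chi_4: 1, chi_5: 1, chi_6: 1, chi_7: 0.

Reasoning: Use <chi_rho, chi> = (1/|G|) sum_C |C| * chi_rho(C) * conj(chi(C)) with |G| = 16 for each irreducible chi in the table:
  <chi_rho, chi_1> = (1/16)[1*(7)*conj(1) + 1*(3)*conj(1) + 2*(-1 + sqrt(2))*conj(1) + 2*(1)*conj(1) + 2*(-sqrt(2) - 1)*conj(1) + 4*(-1)*conj(1) + 4*(-1)*conj(1)]
      = (1/16)[(7) + (3) + (-2 + 2*sqrt(2)) + (2) + (-2*sqrt(2) - 2) + (-4) + (-4)] = 0/16 = 0
  <chi_rho, chi_2> = (1/16)[1*(7)*conj(1) + 1*(3)*conj(1) + 2*(-1 + sqrt(2))*conj(1) + 2*(1)*conj(1) + 2*(-sqrt(2) - 1)*conj(1) + 4*(-1)*conj(-1) + 4*(-1)*conj(-1)]
      = (1/16)[(7) + (3) + (-2 + 2*sqrt(2)) + (2) + (-2*sqrt(2) - 2) + (4) + (4)] = 16/16 = 1
  <chi_rho, chi_3> = (1/16)[1*(7)*conj(1) + 1*(3)*conj(1) + 2*(-1 + sqrt(2))*conj(-1) + 2*(1)*conj(1) + 2*(-sqrt(2) - 1)*conj(-1) + 4*(-1)*conj(1) + 4*(-1)*conj(-1)]
      = (1/16)[(7) + (3) + (2 - 2*sqrt(2)) + (2) + (2 + 2*sqrt(2)) + (-4) + (4)] = 16/16 = 1
  <chi_rho, chi_4> = (1/16)[1*(7)*conj(1) + 1*(3)*conj(1) + 2*(-1 + sqrt(2))*conj(-1) + 2*(1)*conj(1) + 2*(-sqrt(2) - 1)*conj(-1) + 4*(-1)*conj(-1) + 4*(-1)*conj(1)]
      = (1/16)[(7) + (3) + (2 - 2*sqrt(2)) + (2) + (2 + 2*sqrt(2)) + (4) + (-4)] = 16/16 = 1
  <chi_rho, chi_5> = (1/16)[1*(7)*conj(2) + 1*(3)*conj(-2) + 2*(-1 + sqrt(2))*conj(sqrt(2)) + 2*(1)*conj(0) + 2*(-sqrt(2) - 1)*conj(-sqrt(2)) + 4*(-1)*conj(0) + 4*(-1)*conj(0)]
      = (1/16)[(14) + (-6) + (4 - 2*sqrt(2)) + (0) + (2*sqrt(2) + 4) + (0) + (0)] = 16/16 = 1
  <chi_rho, chi_6> = (1/16)[1*(7)*conj(2) + 1*(3)*conj(2) + 2*(-1 + sqrt(2))*conj(0) + 2*(1)*conj(-2) + 2*(-sqrt(2) - 1)*conj(0) + 4*(-1)*conj(0) + 4*(-1)*conj(0)]
      = (1/16)[(14) + (6) + (0) + (-4) + (0) + (0) + (0)] = 16/16 = 1
  <chi_rho, chi_7> = (1/16)[1*(7)*conj(2) + 1*(3)*conj(-2) + 2*(-1 + sqrt(2))*conj(-sqrt(2)) + 2*(1)*conj(0) + 2*(-sqrt(2) - 1)*conj(sqrt(2)) + 4*(-1)*conj(0) + 4*(-1)*conj(0)]
      = (1/16)[(14) + (-6) + (-4 + 2*sqrt(2)) + (0) + (-4 - 2*sqrt(2)) + (0) + (0)] = 0/16 = 0
Dimension check: dim(rho) = sum (mult * dim) = 0*1 + 1*1 + 1*1 + 1*1 + 1*2 + 1*2 + 0*2 = 7 = chi_rho(e) = 7.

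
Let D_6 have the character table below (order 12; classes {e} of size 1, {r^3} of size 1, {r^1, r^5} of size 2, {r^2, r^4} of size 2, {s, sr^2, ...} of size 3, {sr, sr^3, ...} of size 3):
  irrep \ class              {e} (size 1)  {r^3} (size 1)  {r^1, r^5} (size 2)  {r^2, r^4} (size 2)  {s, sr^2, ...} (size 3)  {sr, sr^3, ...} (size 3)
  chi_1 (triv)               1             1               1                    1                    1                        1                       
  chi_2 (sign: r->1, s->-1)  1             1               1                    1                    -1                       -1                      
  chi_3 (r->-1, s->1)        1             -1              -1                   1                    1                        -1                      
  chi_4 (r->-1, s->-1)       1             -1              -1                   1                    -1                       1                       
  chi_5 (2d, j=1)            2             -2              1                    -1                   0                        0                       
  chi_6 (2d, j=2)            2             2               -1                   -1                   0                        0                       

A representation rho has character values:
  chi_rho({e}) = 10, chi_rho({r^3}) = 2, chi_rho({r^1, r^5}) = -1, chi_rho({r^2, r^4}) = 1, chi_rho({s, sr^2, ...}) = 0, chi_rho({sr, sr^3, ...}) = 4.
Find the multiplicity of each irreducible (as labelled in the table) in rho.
Multiplicities: chi_1: 2, chi_2: 0, chi_3: 0, chi_4: 2, chi_5: 1, chi_6: 2.

Details: Use <chi_rho, chi> = (1/|G|) sum_C |C| * chi_rho(C) * conj(chi(C)) with |G| = 12 for each irreducible chi in the table:
  <chi_rho, chi_1> = (1/12)[1*(10)*conj(1) + 1*(2)*conj(1) + 2*(-1)*conj(1) + 2*(1)*conj(1) + 3*(0)*conj(1) + 3*(4)*conj(1)]
      = (1/12)[(10) + (2) + (-2) + (2) + (0) + (12)] = 24/12 = 2
  <chi_rho, chi_2> = (1/12)[1*(10)*conj(1) + 1*(2)*conj(1) + 2*(-1)*conj(1) + 2*(1)*conj(1) + 3*(0)*conj(-1) + 3*(4)*conj(-1)]
      = (1/12)[(10) + (2) + (-2) + (2) + (0) + (-12)] = 0/12 = 0
  <chi_rho, chi_3> = (1/12)[1*(10)*conj(1) + 1*(2)*conj(-1) + 2*(-1)*conj(-1) + 2*(1)*conj(1) + 3*(0)*conj(1) + 3*(4)*conj(-1)]
      = (1/12)[(10) + (-2) + (2) + (2) + (0) + (-12)] = 0/12 = 0
  <chi_rho, chi_4> = (1/12)[1*(10)*conj(1) + 1*(2)*conj(-1) + 2*(-1)*conj(-1) + 2*(1)*conj(1) + 3*(0)*conj(-1) + 3*(4)*conj(1)]
      = (1/12)[(10) + (-2) + (2) + (2) + (0) + (12)] = 24/12 = 2
  <chi_rho, chi_5> = (1/12)[1*(10)*conj(2) + 1*(2)*conj(-2) + 2*(-1)*conj(1) + 2*(1)*conj(-1) + 3*(0)*conj(0) + 3*(4)*conj(0)]
      = (1/12)[(20) + (-4) + (-2) + (-2) + (0) + (0)] = 12/12 = 1
  <chi_rho, chi_6> = (1/12)[1*(10)*conj(2) + 1*(2)*conj(2) + 2*(-1)*conj(-1) + 2*(1)*conj(-1) + 3*(0)*conj(0) + 3*(4)*conj(0)]
      = (1/12)[(20) + (4) + (2) + (-2) + (0) + (0)] = 24/12 = 2
Dimension check: dim(rho) = sum (mult * dim) = 2*1 + 0*1 + 0*1 + 2*1 + 1*2 + 2*2 = 10 = chi_rho(e) = 10.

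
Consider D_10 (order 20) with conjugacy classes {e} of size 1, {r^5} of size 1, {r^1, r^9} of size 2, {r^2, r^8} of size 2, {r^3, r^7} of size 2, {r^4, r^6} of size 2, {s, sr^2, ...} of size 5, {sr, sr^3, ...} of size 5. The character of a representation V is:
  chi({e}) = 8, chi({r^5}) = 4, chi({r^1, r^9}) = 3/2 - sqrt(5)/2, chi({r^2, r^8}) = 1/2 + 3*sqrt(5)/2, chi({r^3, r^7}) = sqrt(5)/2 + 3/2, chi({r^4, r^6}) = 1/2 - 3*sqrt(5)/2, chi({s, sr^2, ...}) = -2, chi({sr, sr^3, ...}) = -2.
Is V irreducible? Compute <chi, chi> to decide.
Not irreducible (reducible): <chi, chi> = 9 > 1.

<chi, chi> = (1/|G|) sum_C |C| * |chi(C)|^2 = (1/20)[1*|8|^2 + 1*|4|^2 + 2*|3/2 - sqrt(5)/2|^2 + 2*|1/2 + 3*sqrt(5)/2|^2 + 2*|sqrt(5)/2 + 3/2|^2 + 2*|1/2 - 3*sqrt(5)/2|^2 + 5*|-2|^2 + 5*|-2|^2]
  = (1/20)[(64) + (16) + (7 - 3*sqrt(5)) + (3*sqrt(5) + 23) + (3*sqrt(5) + 7) + (23 - 3*sqrt(5)) + (20) + (20)] = 180/20 = 9.
A character is irreducible iff <chi, chi> = 1, so this representation is reducible.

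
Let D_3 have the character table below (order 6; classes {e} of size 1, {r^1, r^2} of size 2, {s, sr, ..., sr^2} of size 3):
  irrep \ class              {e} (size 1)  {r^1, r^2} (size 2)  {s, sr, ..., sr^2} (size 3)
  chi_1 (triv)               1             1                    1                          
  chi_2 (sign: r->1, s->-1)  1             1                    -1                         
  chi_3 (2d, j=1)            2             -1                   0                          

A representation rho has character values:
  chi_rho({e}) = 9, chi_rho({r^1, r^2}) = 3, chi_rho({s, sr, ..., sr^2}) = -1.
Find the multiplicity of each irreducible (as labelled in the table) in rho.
Multiplicities: chi_1: 2, chi_2: 3, chi_3: 2.

Working: Use <chi_rho, chi> = (1/|G|) sum_C |C| * chi_rho(C) * conj(chi(C)) with |G| = 6 for each irreducible chi in the table:
  <chi_rho, chi_1> = (1/6)[1*(9)*conj(1) + 2*(3)*conj(1) + 3*(-1)*conj(1)]
      = (1/6)[(9) + (6) + (-3)] = 12/6 = 2
  <chi_rho, chi_2> = (1/6)[1*(9)*conj(1) + 2*(3)*conj(1) + 3*(-1)*conj(-1)]
      = (1/6)[(9) + (6) + (3)] = 18/6 = 3
  <chi_rho, chi_3> = (1/6)[1*(9)*conj(2) + 2*(3)*conj(-1) + 3*(-1)*conj(0)]
      = (1/6)[(18) + (-6) + (0)] = 12/6 = 2
Dimension check: dim(rho) = sum (mult * dim) = 2*1 + 3*1 + 2*2 = 9 = chi_rho(e) = 9.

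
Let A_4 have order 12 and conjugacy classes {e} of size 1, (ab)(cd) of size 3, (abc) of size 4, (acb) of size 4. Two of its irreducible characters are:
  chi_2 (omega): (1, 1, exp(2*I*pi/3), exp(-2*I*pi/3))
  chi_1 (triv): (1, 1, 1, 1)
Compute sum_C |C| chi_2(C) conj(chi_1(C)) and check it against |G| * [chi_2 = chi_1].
Sum = 0; so <chi_2, chi_1> = 0 (distinct irreducibles are orthogonal).

Compute term by term over conjugacy classes (|C| * chi_2(C) * conj(chi_1(C))):
  1*(1)*conj(1) + 3*(1)*conj(1) + 4*(exp(2*I*pi/3))*conj(1) + 4*(exp(-2*I*pi/3))*conj(1)
  = (1) + (3) + (4*exp(2*I*pi/3)) + (4*exp(-2*I*pi/3))
  = 0.
(Exp terms are combined using exp(i*s)*conj(exp(i*t)) = exp(i*(s-t)), and sums of them are collapsed using the identity that for every m > 1 the m distinct m-th roots of unity sum to 0, e.g. 1 + exp(2*I*pi/3) + exp(-2*I*pi/3) = 0.)
Dividing by |G| = 12 gives 0/12 = 0, matching the row-orthogonality relation <chi_2, chi_1> = [chi_2 = chi_1].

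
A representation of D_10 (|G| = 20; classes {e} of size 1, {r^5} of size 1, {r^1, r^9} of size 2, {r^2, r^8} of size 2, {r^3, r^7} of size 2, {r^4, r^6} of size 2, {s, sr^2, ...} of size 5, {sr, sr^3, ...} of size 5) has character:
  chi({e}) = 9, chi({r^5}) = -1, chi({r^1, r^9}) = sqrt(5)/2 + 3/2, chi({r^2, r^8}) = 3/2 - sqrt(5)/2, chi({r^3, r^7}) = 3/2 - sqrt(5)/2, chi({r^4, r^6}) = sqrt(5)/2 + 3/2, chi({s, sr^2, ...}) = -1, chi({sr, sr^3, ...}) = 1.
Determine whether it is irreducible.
Not irreducible (reducible): <chi, chi> = 6 > 1.

Proof sketch: <chi, chi> = (1/|G|) sum_C |C| * |chi(C)|^2 = (1/20)[1*|9|^2 + 1*|-1|^2 + 2*|sqrt(5)/2 + 3/2|^2 + 2*|3/2 - sqrt(5)/2|^2 + 2*|3/2 - sqrt(5)/2|^2 + 2*|sqrt(5)/2 + 3/2|^2 + 5*|-1|^2 + 5*|1|^2]
  = (1/20)[(81) + (1) + (3*sqrt(5) + 7) + (7 - 3*sqrt(5)) + (7 - 3*sqrt(5)) + (3*sqrt(5) + 7) + (5) + (5)] = 120/20 = 6.
A character is irreducible iff <chi, chi> = 1, so this representation is reducible.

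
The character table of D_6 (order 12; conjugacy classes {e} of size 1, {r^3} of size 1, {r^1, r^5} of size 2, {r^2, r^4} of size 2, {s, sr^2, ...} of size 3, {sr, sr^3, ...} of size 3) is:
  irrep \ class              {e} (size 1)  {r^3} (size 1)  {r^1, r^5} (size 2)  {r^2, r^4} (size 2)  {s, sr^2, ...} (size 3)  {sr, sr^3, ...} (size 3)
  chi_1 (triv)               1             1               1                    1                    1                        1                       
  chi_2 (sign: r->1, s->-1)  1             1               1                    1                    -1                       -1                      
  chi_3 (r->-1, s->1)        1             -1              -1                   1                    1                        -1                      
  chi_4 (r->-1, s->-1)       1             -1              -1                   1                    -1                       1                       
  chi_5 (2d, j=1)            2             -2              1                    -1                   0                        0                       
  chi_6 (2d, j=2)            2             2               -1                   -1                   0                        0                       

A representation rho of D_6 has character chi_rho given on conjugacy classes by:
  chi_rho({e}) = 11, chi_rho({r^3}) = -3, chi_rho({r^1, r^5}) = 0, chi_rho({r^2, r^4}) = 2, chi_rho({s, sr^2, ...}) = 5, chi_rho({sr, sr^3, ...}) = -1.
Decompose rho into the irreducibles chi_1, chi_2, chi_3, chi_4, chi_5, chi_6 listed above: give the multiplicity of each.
Multiplicities: chi_1: 2, chi_2: 0, chi_3: 3, chi_4: 0, chi_5: 2, chi_6: 1.

Working: Use <chi_rho, chi> = (1/|G|) sum_C |C| * chi_rho(C) * conj(chi(C)) with |G| = 12 for each irreducible chi in the table:
  <chi_rho, chi_1> = (1/12)[1*(11)*conj(1) + 1*(-3)*conj(1) + 2*(0)*conj(1) + 2*(2)*conj(1) + 3*(5)*conj(1) + 3*(-1)*conj(1)]
      = (1/12)[(11) + (-3) + (0) + (4) + (15) + (-3)] = 24/12 = 2
  <chi_rho, chi_2> = (1/12)[1*(11)*conj(1) + 1*(-3)*conj(1) + 2*(0)*conj(1) + 2*(2)*conj(1) + 3*(5)*conj(-1) + 3*(-1)*conj(-1)]
      = (1/12)[(11) + (-3) + (0) + (4) + (-15) + (3)] = 0/12 = 0
  <chi_rho, chi_3> = (1/12)[1*(11)*conj(1) + 1*(-3)*conj(-1) + 2*(0)*conj(-1) + 2*(2)*conj(1) + 3*(5)*conj(1) + 3*(-1)*conj(-1)]
      = (1/12)[(11) + (3) + (0) + (4) + (15) + (3)] = 36/12 = 3
  <chi_rho, chi_4> = (1/12)[1*(11)*conj(1) + 1*(-3)*conj(-1) + 2*(0)*conj(-1) + 2*(2)*conj(1) + 3*(5)*conj(-1) + 3*(-1)*conj(1)]
      = (1/12)[(11) + (3) + (0) + (4) + (-15) + (-3)] = 0/12 = 0
  <chi_rho, chi_5> = (1/12)[1*(11)*conj(2) + 1*(-3)*conj(-2) + 2*(0)*conj(1) + 2*(2)*conj(-1) + 3*(5)*conj(0) + 3*(-1)*conj(0)]
      = (1/12)[(22) + (6) + (0) + (-4) + (0) + (0)] = 24/12 = 2
  <chi_rho, chi_6> = (1/12)[1*(11)*conj(2) + 1*(-3)*conj(2) + 2*(0)*conj(-1) + 2*(2)*conj(-1) + 3*(5)*conj(0) + 3*(-1)*conj(0)]
      = (1/12)[(22) + (-6) + (0) + (-4) + (0) + (0)] = 12/12 = 1
Dimension check: dim(rho) = sum (mult * dim) = 2*1 + 0*1 + 3*1 + 0*1 + 2*2 + 1*2 = 11 = chi_rho(e) = 11.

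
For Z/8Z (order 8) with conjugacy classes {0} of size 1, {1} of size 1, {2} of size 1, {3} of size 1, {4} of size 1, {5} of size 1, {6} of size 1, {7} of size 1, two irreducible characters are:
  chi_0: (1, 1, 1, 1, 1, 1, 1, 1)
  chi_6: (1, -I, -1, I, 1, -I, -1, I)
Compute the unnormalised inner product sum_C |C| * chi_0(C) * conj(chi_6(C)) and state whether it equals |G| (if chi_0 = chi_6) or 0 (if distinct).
Sum = 0; so <chi_0, chi_6> = 0 (distinct irreducibles are orthogonal).

Derivation: Compute term by term over conjugacy classes (|C| * chi_0(C) * conj(chi_6(C))):
  1*(1)*conj(1) + 1*(1)*conj(-I) + 1*(1)*conj(-1) + 1*(1)*conj(I) + 1*(1)*conj(1) + 1*(1)*conj(-I) + 1*(1)*conj(-1) + 1*(1)*conj(I)
  = (1) + (I) + (-1) + (-I) + (1) + (I) + (-1) + (-I)
  = 0.
(Exp terms are combined using exp(i*s)*conj(exp(i*t)) = exp(i*(s-t)), and sums of them are collapsed using the identity that for every m > 1 the m distinct m-th roots of unity sum to 0, e.g. 1 + exp(2*I*pi/3) + exp(-2*I*pi/3) = 0.)
Dividing by |G| = 8 gives 0/8 = 0, matching the row-orthogonality relation <chi_0, chi_6> = [chi_0 = chi_6].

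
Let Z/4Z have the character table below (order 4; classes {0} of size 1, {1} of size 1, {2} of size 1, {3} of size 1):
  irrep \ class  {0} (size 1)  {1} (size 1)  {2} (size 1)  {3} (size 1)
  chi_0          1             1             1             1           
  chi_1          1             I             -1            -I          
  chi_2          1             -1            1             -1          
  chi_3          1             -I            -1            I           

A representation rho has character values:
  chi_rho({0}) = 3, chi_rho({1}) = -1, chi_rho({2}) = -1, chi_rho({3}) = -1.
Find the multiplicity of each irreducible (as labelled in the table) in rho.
Multiplicities: chi_0: 0, chi_1: 1, chi_2: 1, chi_3: 1.

Details: Use <chi_rho, chi> = (1/|G|) sum_C |C| * chi_rho(C) * conj(chi(C)) with |G| = 4 for each irreducible chi in the table:
  <chi_rho, chi_0> = (1/4)[1*(3)*conj(1) + 1*(-1)*conj(1) + 1*(-1)*conj(1) + 1*(-1)*conj(1)]
      = (1/4)[(3) + (-1) + (-1) + (-1)] = 0/4 = 0
  <chi_rho, chi_1> = (1/4)[1*(3)*conj(1) + 1*(-1)*conj(I) + 1*(-1)*conj(-1) + 1*(-1)*conj(-I)]
      = (1/4)[(3) + (I) + (1) + (-I)] = 4/4 = 1
  <chi_rho, chi_2> = (1/4)[1*(3)*conj(1) + 1*(-1)*conj(-1) + 1*(-1)*conj(1) + 1*(-1)*conj(-1)]
      = (1/4)[(3) + (1) + (-1) + (1)] = 4/4 = 1
  <chi_rho, chi_3> = (1/4)[1*(3)*conj(1) + 1*(-1)*conj(-I) + 1*(-1)*conj(-1) + 1*(-1)*conj(I)]
      = (1/4)[(3) + (-I) + (1) + (I)] = 4/4 = 1
(Exp terms are combined using exp(i*s)*conj(exp(i*t)) = exp(i*(s-t)), and sums of them are collapsed using the identity that for every m > 1 the m distinct m-th roots of unity sum to 0, e.g. 1 + exp(2*I*pi/3) + exp(-2*I*pi/3) = 0.)
Dimension check: dim(rho) = sum (mult * dim) = 0*1 + 1*1 + 1*1 + 1*1 = 3 = chi_rho(e) = 3.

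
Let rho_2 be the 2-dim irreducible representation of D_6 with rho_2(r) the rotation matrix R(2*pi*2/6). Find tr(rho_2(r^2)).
chi_{rho_2}(r^2) = 2*cos(2*pi*2*2/6) = -1

rho_2(r^2) is rotation by angle 2*pi*2*2/6, whose trace is 2*cos(2*pi*2*2/6) = -1.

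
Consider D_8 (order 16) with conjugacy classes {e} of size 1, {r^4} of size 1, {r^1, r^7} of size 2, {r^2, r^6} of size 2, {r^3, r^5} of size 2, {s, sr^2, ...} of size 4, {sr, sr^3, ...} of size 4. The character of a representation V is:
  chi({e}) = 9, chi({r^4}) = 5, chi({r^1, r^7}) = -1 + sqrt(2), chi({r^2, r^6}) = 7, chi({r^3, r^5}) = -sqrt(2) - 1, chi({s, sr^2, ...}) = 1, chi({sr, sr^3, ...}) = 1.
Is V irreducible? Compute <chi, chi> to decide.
Not irreducible (reducible): <chi, chi> = 14 > 1.

Details: <chi, chi> = (1/|G|) sum_C |C| * |chi(C)|^2 = (1/16)[1*|9|^2 + 1*|5|^2 + 2*|-1 + sqrt(2)|^2 + 2*|7|^2 + 2*|-sqrt(2) - 1|^2 + 4*|1|^2 + 4*|1|^2]
  = (1/16)[(81) + (25) + (6 - 4*sqrt(2)) + (98) + (4*sqrt(2) + 6) + (4) + (4)] = 224/16 = 14.
A character is irreducible iff <chi, chi> = 1, so this representation is reducible.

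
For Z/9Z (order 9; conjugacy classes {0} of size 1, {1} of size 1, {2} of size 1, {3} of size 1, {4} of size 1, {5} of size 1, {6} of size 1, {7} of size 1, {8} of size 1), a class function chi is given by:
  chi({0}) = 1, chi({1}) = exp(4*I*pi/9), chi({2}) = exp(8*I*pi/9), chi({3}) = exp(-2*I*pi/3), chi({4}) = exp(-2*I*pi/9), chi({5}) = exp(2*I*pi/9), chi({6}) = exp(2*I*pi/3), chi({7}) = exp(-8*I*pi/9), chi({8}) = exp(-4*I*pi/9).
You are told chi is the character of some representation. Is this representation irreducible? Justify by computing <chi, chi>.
Irreducible: <chi, chi> = 1.

Justification: <chi, chi> = (1/|G|) sum_C |C| * |chi(C)|^2 = (1/9)[1*|1|^2 + 1*|exp(4*I*pi/9)|^2 + 1*|exp(8*I*pi/9)|^2 + 1*|exp(-2*I*pi/3)|^2 + 1*|exp(-2*I*pi/9)|^2 + 1*|exp(2*I*pi/9)|^2 + 1*|exp(2*I*pi/3)|^2 + 1*|exp(-8*I*pi/9)|^2 + 1*|exp(-4*I*pi/9)|^2]
  = (1/9)[(1) + (1) + (1) + (1) + (1) + (1) + (1) + (1) + (1)] = 9/9 = 1.
(Exp terms are combined using exp(i*s)*conj(exp(i*t)) = exp(i*(s-t)), and sums of them are collapsed using the identity that for every m > 1 the m distinct m-th roots of unity sum to 0, e.g. 1 + exp(2*I*pi/3) + exp(-2*I*pi/3) = 0.)
A character is irreducible iff <chi, chi> = 1, so this representation is irreducible.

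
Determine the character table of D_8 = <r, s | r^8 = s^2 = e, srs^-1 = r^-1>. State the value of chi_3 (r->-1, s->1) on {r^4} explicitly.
Conjugacy classes: {e} of size 1, {r^4} of size 1, {r^1, r^7} of size 2, {r^2, r^6} of size 2, {r^3, r^5} of size 2, {s, sr^2, ...} of size 4, {sr, sr^3, ...} of size 4.
Character table:
  irrep \ class              {e} (size 1)  {r^4} (size 1)  {r^1, r^7} (size 2)  {r^2, r^6} (size 2)  {r^3, r^5} (size 2)  {s, sr^2, ...} (size 4)  {sr, sr^3, ...} (size 4)
  chi_1 (triv)               1             1               1                    1                    1                    1                        1                       
  chi_2 (sign: r->1, s->-1)  1             1               1                    1                    1                    -1                       -1                      
  chi_3 (r->-1, s->1)        1             1               -1                   1                    -1                   1                        -1                      
  chi_4 (r->-1, s->-1)       1             1               -1                   1                    -1                   -1                       1                       
  chi_5 (2d, j=1)            2             -2              sqrt(2)              0                    -sqrt(2)             0                        0                       
  chi_6 (2d, j=2)            2             2               0                    -2                   0                    0                        0                       
  chi_7 (2d, j=3)            2             -2              -sqrt(2)             0                    sqrt(2)              0                        0                       

Spot check: chi_3 (r->-1, s->1) on {r^4} = 1.

Explanation: D_8 has order 2*8 = 16 with 7 conjugacy classes, hence 7 irreducibles. Sum of squared dims 1 + 1 + 1 + 1 + 4 + 4 + 4 = 16 = |G|. Linear characters come from the abelianisation; the 2-dimensional irreps have character r^k -> 2*cos(2*pi*j*k/8), reflections -> 0.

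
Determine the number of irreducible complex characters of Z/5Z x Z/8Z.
40

Explanation: The number of irreducible complex representations of a finite group equals its number of conjugacy classes. Z/5Z x Z/8Z is abelian of order 40, so every element is its own conjugacy class: 40 classes, so Z/5Z x Z/8Z (order 40) has exactly 40 irreducible complex representations.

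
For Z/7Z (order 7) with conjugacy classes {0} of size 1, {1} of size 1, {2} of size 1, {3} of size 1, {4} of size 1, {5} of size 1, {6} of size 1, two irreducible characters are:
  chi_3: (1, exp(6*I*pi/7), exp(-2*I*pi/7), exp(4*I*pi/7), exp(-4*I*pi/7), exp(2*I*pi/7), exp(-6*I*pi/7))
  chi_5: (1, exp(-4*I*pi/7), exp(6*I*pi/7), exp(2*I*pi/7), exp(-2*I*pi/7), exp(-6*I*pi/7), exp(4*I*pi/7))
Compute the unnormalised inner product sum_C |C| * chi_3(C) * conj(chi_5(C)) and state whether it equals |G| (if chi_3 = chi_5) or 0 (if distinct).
Sum = 0; so <chi_3, chi_5> = 0 (distinct irreducibles are orthogonal).

Why: Compute term by term over conjugacy classes (|C| * chi_3(C) * conj(chi_5(C))):
  1*(1)*conj(1) + 1*(exp(6*I*pi/7))*conj(exp(-4*I*pi/7)) + 1*(exp(-2*I*pi/7))*conj(exp(6*I*pi/7)) + 1*(exp(4*I*pi/7))*conj(exp(2*I*pi/7)) + 1*(exp(-4*I*pi/7))*conj(exp(-2*I*pi/7)) + 1*(exp(2*I*pi/7))*conj(exp(-6*I*pi/7)) + 1*(exp(-6*I*pi/7))*conj(exp(4*I*pi/7))
  = (1) + (exp(-4*I*pi/7)) + (exp(6*I*pi/7)) + (exp(2*I*pi/7)) + (exp(-2*I*pi/7)) + (exp(-6*I*pi/7)) + (exp(4*I*pi/7))
  = 0.
(Exp terms are combined using exp(i*s)*conj(exp(i*t)) = exp(i*(s-t)), and sums of them are collapsed using the identity that for every m > 1 the m distinct m-th roots of unity sum to 0, e.g. 1 + exp(2*I*pi/3) + exp(-2*I*pi/3) = 0.)
Dividing by |G| = 7 gives 0/7 = 0, matching the row-orthogonality relation <chi_3, chi_5> = [chi_3 = chi_5].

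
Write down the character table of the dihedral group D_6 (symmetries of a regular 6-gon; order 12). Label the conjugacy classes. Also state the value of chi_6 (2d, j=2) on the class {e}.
Conjugacy classes: {e} of size 1, {r^3} of size 1, {r^1, r^5} of size 2, {r^2, r^4} of size 2, {s, sr^2, ...} of size 3, {sr, sr^3, ...} of size 3.
Character table:
  irrep \ class              {e} (size 1)  {r^3} (size 1)  {r^1, r^5} (size 2)  {r^2, r^4} (size 2)  {s, sr^2, ...} (size 3)  {sr, sr^3, ...} (size 3)
  chi_1 (triv)               1             1               1                    1                    1                        1                       
  chi_2 (sign: r->1, s->-1)  1             1               1                    1                    -1                       -1                      
  chi_3 (r->-1, s->1)        1             -1              -1                   1                    1                        -1                      
  chi_4 (r->-1, s->-1)       1             -1              -1                   1                    -1                       1                       
  chi_5 (2d, j=1)            2             -2              1                    -1                   0                        0                       
  chi_6 (2d, j=2)            2             2               -1                   -1                   0                        0                       

Spot check: chi_6 (2d, j=2) on {e} = 2.

Working: D_6 has order 2*6 = 12 with 6 conjugacy classes, hence 6 irreducibles. Sum of squared dims 1 + 1 + 1 + 1 + 4 + 4 = 12 = |G|. Linear characters come from the abelianisation; the 2-dimensional irreps have character r^k -> 2*cos(2*pi*j*k/6), reflections -> 0.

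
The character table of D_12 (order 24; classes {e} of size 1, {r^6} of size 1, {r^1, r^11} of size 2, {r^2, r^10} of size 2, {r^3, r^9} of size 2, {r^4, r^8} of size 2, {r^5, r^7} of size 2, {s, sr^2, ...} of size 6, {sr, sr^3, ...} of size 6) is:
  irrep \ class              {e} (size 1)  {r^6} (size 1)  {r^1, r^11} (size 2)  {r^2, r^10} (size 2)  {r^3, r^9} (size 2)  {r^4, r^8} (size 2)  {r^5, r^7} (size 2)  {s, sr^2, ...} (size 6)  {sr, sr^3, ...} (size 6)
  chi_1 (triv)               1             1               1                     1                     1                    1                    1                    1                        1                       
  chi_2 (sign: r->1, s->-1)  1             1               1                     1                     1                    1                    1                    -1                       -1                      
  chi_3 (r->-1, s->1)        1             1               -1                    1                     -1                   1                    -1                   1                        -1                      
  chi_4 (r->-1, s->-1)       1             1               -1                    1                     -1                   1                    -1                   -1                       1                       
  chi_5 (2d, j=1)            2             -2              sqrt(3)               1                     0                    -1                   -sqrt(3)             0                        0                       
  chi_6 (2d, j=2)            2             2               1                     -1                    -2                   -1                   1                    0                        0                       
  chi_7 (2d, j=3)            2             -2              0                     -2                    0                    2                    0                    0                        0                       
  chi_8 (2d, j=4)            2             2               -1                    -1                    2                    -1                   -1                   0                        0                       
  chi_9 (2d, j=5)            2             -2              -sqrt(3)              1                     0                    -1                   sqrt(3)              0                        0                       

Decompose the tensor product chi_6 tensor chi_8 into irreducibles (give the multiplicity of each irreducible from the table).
chi_6 tensor chi_8 = chi_3 + chi_4 + chi_6 (all other irreducibles have multiplicity 0).

Proof sketch: The character of a tensor product is the pointwise product (chi_6 * chi_8)(C) = chi_6(C) * chi_8(C):
  {e}: (2)*(2), {r^6}: (2)*(2), {r^1, r^11}: (1)*(-1), {r^2, r^10}: (-1)*(-1), {r^3, r^9}: (-2)*(2), {r^4, r^8}: (-1)*(-1), {r^5, r^7}: (1)*(-1), {s, sr^2, ...}: (0)*(0), {sr, sr^3, ...}: (0)*(0)
so (chi_6 * chi_8) takes values
  {e} -> 4, {r^6} -> 4, {r^1, r^11} -> -1, {r^2, r^10} -> 1, {r^3, r^9} -> -4, {r^4, r^8} -> 1, {r^5, r^7} -> -1, {s, sr^2, ...} -> 0, {sr, sr^3, ...} -> 0.
Now take the inner product of this character with each irreducible chi from the table, <chi_6*chi_8, chi> = (1/24) sum_C |C| (chi_6*chi_8)(C) conj(chi(C)):
  <chi_6*chi_8, chi_1> = (1/24)[1*(4)*conj(1) + 1*(4)*conj(1) + 2*(-1)*conj(1) + 2*(1)*conj(1) + 2*(-4)*conj(1) + 2*(1)*conj(1) + 2*(-1)*conj(1) + 6*(0)*conj(1) + 6*(0)*conj(1)]
      = (1/24)[(4) + (4) + (-2) + (2) + (-8) + (2) + (-2) + (0) + (0)] = 0/24 = 0
  <chi_6*chi_8, chi_2> = (1/24)[1*(4)*conj(1) + 1*(4)*conj(1) + 2*(-1)*conj(1) + 2*(1)*conj(1) + 2*(-4)*conj(1) + 2*(1)*conj(1) + 2*(-1)*conj(1) + 6*(0)*conj(-1) + 6*(0)*conj(-1)]
      = (1/24)[(4) + (4) + (-2) + (2) + (-8) + (2) + (-2) + (0) + (0)] = 0/24 = 0
  <chi_6*chi_8, chi_3> = (1/24)[1*(4)*conj(1) + 1*(4)*conj(1) + 2*(-1)*conj(-1) + 2*(1)*conj(1) + 2*(-4)*conj(-1) + 2*(1)*conj(1) + 2*(-1)*conj(-1) + 6*(0)*conj(1) + 6*(0)*conj(-1)]
      = (1/24)[(4) + (4) + (2) + (2) + (8) + (2) + (2) + (0) + (0)] = 24/24 = 1
  <chi_6*chi_8, chi_4> = (1/24)[1*(4)*conj(1) + 1*(4)*conj(1) + 2*(-1)*conj(-1) + 2*(1)*conj(1) + 2*(-4)*conj(-1) + 2*(1)*conj(1) + 2*(-1)*conj(-1) + 6*(0)*conj(-1) + 6*(0)*conj(1)]
      = (1/24)[(4) + (4) + (2) + (2) + (8) + (2) + (2) + (0) + (0)] = 24/24 = 1
  <chi_6*chi_8, chi_5> = (1/24)[1*(4)*conj(2) + 1*(4)*conj(-2) + 2*(-1)*conj(sqrt(3)) + 2*(1)*conj(1) + 2*(-4)*conj(0) + 2*(1)*conj(-1) + 2*(-1)*conj(-sqrt(3)) + 6*(0)*conj(0) + 6*(0)*conj(0)]
      = (1/24)[(8) + (-8) + (-2*sqrt(3)) + (2) + (0) + (-2) + (2*sqrt(3)) + (0) + (0)] = 0/24 = 0
  <chi_6*chi_8, chi_6> = (1/24)[1*(4)*conj(2) + 1*(4)*conj(2) + 2*(-1)*conj(1) + 2*(1)*conj(-1) + 2*(-4)*conj(-2) + 2*(1)*conj(-1) + 2*(-1)*conj(1) + 6*(0)*conj(0) + 6*(0)*conj(0)]
      = (1/24)[(8) + (8) + (-2) + (-2) + (16) + (-2) + (-2) + (0) + (0)] = 24/24 = 1
  <chi_6*chi_8, chi_7> = (1/24)[1*(4)*conj(2) + 1*(4)*conj(-2) + 2*(-1)*conj(0) + 2*(1)*conj(-2) + 2*(-4)*conj(0) + 2*(1)*conj(2) + 2*(-1)*conj(0) + 6*(0)*conj(0) + 6*(0)*conj(0)]
      = (1/24)[(8) + (-8) + (0) + (-4) + (0) + (4) + (0) + (0) + (0)] = 0/24 = 0
  <chi_6*chi_8, chi_8> = (1/24)[1*(4)*conj(2) + 1*(4)*conj(2) + 2*(-1)*conj(-1) + 2*(1)*conj(-1) + 2*(-4)*conj(2) + 2*(1)*conj(-1) + 2*(-1)*conj(-1) + 6*(0)*conj(0) + 6*(0)*conj(0)]
      = (1/24)[(8) + (8) + (2) + (-2) + (-16) + (-2) + (2) + (0) + (0)] = 0/24 = 0
  <chi_6*chi_8, chi_9> = (1/24)[1*(4)*conj(2) + 1*(4)*conj(-2) + 2*(-1)*conj(-sqrt(3)) + 2*(1)*conj(1) + 2*(-4)*conj(0) + 2*(1)*conj(-1) + 2*(-1)*conj(sqrt(3)) + 6*(0)*conj(0) + 6*(0)*conj(0)]
      = (1/24)[(8) + (-8) + (2*sqrt(3)) + (2) + (0) + (-2) + (-2*sqrt(3)) + (0) + (0)] = 0/24 = 0
Hence the multiplicities are chi_3: 1, chi_4: 1, chi_6: 1. Dimension check: dim(chi_6)*dim(chi_8) = 2*2 = 4 and sum (mult * dim) = 1*1 + 1*1 + 1*2 = 4.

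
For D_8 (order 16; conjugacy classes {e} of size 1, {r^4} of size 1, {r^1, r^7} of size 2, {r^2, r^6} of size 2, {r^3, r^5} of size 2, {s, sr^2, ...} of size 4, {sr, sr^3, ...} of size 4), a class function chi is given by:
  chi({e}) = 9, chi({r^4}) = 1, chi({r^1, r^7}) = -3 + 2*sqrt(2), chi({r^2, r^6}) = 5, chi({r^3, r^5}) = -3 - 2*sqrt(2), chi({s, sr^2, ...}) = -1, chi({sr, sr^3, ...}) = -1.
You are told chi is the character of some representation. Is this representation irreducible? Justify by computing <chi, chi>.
Not irreducible (reducible): <chi, chi> = 13 > 1.

Argument: <chi, chi> = (1/|G|) sum_C |C| * |chi(C)|^2 = (1/16)[1*|9|^2 + 1*|1|^2 + 2*|-3 + 2*sqrt(2)|^2 + 2*|5|^2 + 2*|-3 - 2*sqrt(2)|^2 + 4*|-1|^2 + 4*|-1|^2]
  = (1/16)[(81) + (1) + (34 - 24*sqrt(2)) + (50) + (24*sqrt(2) + 34) + (4) + (4)] = 208/16 = 13.
A character is irreducible iff <chi, chi> = 1, so this representation is reducible.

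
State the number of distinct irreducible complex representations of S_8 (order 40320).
22

Justification: The number of irreducible complex representations of a finite group equals its number of conjugacy classes. Conjugacy classes in S_8 correspond to cycle types, i.e. partitions of 8; there are p(8) = 22 of them, so S_8 (order 40320) has exactly 22 irreducible complex representations.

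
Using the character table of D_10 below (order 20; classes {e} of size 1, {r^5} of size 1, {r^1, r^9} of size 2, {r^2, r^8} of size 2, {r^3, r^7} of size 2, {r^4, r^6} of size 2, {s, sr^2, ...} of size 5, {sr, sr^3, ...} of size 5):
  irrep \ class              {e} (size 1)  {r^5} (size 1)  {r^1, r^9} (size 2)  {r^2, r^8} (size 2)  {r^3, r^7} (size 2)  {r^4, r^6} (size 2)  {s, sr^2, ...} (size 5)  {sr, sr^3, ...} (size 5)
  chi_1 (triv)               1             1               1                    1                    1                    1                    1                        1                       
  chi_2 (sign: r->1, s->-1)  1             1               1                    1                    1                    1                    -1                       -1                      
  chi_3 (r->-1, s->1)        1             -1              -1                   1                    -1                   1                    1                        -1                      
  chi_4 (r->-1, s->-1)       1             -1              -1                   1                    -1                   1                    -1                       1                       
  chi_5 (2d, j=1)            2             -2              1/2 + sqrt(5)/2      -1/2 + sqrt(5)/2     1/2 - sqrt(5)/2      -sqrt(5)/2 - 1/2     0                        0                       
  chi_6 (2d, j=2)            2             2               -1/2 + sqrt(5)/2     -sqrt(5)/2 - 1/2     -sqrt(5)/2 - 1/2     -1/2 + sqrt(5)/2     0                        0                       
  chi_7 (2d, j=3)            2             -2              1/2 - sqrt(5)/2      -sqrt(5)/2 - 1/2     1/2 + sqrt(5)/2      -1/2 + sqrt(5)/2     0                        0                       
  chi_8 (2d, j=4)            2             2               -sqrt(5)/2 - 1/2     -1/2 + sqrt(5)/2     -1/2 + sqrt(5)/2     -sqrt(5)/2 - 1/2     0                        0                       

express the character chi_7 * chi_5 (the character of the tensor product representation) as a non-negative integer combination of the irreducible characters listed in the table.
chi_7 tensor chi_5 = chi_6 + chi_8 (all other irreducibles have multiplicity 0).

Working: The character of a tensor product is the pointwise product (chi_7 * chi_5)(C) = chi_7(C) * chi_5(C):
  {e}: (2)*(2), {r^5}: (-2)*(-2), {r^1, r^9}: (1/2 - sqrt(5)/2)*(1/2 + sqrt(5)/2), {r^2, r^8}: (-sqrt(5)/2 - 1/2)*(-1/2 + sqrt(5)/2), {r^3, r^7}: (1/2 + sqrt(5)/2)*(1/2 - sqrt(5)/2), {r^4, r^6}: (-1/2 + sqrt(5)/2)*(-sqrt(5)/2 - 1/2), {s, sr^2, ...}: (0)*(0), {sr, sr^3, ...}: (0)*(0)
so (chi_7 * chi_5) takes values
  {e} -> 4, {r^5} -> 4, {r^1, r^9} -> -1, {r^2, r^8} -> -1, {r^3, r^7} -> -1, {r^4, r^6} -> -1, {s, sr^2, ...} -> 0, {sr, sr^3, ...} -> 0.
Now take the inner product of this character with each irreducible chi from the table, <chi_7*chi_5, chi> = (1/20) sum_C |C| (chi_7*chi_5)(C) conj(chi(C)):
  <chi_7*chi_5, chi_1> = (1/20)[1*(4)*conj(1) + 1*(4)*conj(1) + 2*(-1)*conj(1) + 2*(-1)*conj(1) + 2*(-1)*conj(1) + 2*(-1)*conj(1) + 5*(0)*conj(1) + 5*(0)*conj(1)]
      = (1/20)[(4) + (4) + (-2) + (-2) + (-2) + (-2) + (0) + (0)] = 0/20 = 0
  <chi_7*chi_5, chi_2> = (1/20)[1*(4)*conj(1) + 1*(4)*conj(1) + 2*(-1)*conj(1) + 2*(-1)*conj(1) + 2*(-1)*conj(1) + 2*(-1)*conj(1) + 5*(0)*conj(-1) + 5*(0)*conj(-1)]
      = (1/20)[(4) + (4) + (-2) + (-2) + (-2) + (-2) + (0) + (0)] = 0/20 = 0
  <chi_7*chi_5, chi_3> = (1/20)[1*(4)*conj(1) + 1*(4)*conj(-1) + 2*(-1)*conj(-1) + 2*(-1)*conj(1) + 2*(-1)*conj(-1) + 2*(-1)*conj(1) + 5*(0)*conj(1) + 5*(0)*conj(-1)]
      = (1/20)[(4) + (-4) + (2) + (-2) + (2) + (-2) + (0) + (0)] = 0/20 = 0
  <chi_7*chi_5, chi_4> = (1/20)[1*(4)*conj(1) + 1*(4)*conj(-1) + 2*(-1)*conj(-1) + 2*(-1)*conj(1) + 2*(-1)*conj(-1) + 2*(-1)*conj(1) + 5*(0)*conj(-1) + 5*(0)*conj(1)]
      = (1/20)[(4) + (-4) + (2) + (-2) + (2) + (-2) + (0) + (0)] = 0/20 = 0
  <chi_7*chi_5, chi_5> = (1/20)[1*(4)*conj(2) + 1*(4)*conj(-2) + 2*(-1)*conj(1/2 + sqrt(5)/2) + 2*(-1)*conj(-1/2 + sqrt(5)/2) + 2*(-1)*conj(1/2 - sqrt(5)/2) + 2*(-1)*conj(-sqrt(5)/2 - 1/2) + 5*(0)*conj(0) + 5*(0)*conj(0)]
      = (1/20)[(8) + (-8) + (-sqrt(5) - 1) + (1 - sqrt(5)) + (-1 + sqrt(5)) + (1 + sqrt(5)) + (0) + (0)] = 0/20 = 0
  <chi_7*chi_5, chi_6> = (1/20)[1*(4)*conj(2) + 1*(4)*conj(2) + 2*(-1)*conj(-1/2 + sqrt(5)/2) + 2*(-1)*conj(-sqrt(5)/2 - 1/2) + 2*(-1)*conj(-sqrt(5)/2 - 1/2) + 2*(-1)*conj(-1/2 + sqrt(5)/2) + 5*(0)*conj(0) + 5*(0)*conj(0)]
      = (1/20)[(8) + (8) + (1 - sqrt(5)) + (1 + sqrt(5)) + (1 + sqrt(5)) + (1 - sqrt(5)) + (0) + (0)] = 20/20 = 1
  <chi_7*chi_5, chi_7> = (1/20)[1*(4)*conj(2) + 1*(4)*conj(-2) + 2*(-1)*conj(1/2 - sqrt(5)/2) + 2*(-1)*conj(-sqrt(5)/2 - 1/2) + 2*(-1)*conj(1/2 + sqrt(5)/2) + 2*(-1)*conj(-1/2 + sqrt(5)/2) + 5*(0)*conj(0) + 5*(0)*conj(0)]
      = (1/20)[(8) + (-8) + (-1 + sqrt(5)) + (1 + sqrt(5)) + (-sqrt(5) - 1) + (1 - sqrt(5)) + (0) + (0)] = 0/20 = 0
  <chi_7*chi_5, chi_8> = (1/20)[1*(4)*conj(2) + 1*(4)*conj(2) + 2*(-1)*conj(-sqrt(5)/2 - 1/2) + 2*(-1)*conj(-1/2 + sqrt(5)/2) + 2*(-1)*conj(-1/2 + sqrt(5)/2) + 2*(-1)*conj(-sqrt(5)/2 - 1/2) + 5*(0)*conj(0) + 5*(0)*conj(0)]
      = (1/20)[(8) + (8) + (1 + sqrt(5)) + (1 - sqrt(5)) + (1 - sqrt(5)) + (1 + sqrt(5)) + (0) + (0)] = 20/20 = 1
Hence the multiplicities are chi_6: 1, chi_8: 1. Dimension check: dim(chi_7)*dim(chi_5) = 2*2 = 4 and sum (mult * dim) = 1*2 + 1*2 = 4.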